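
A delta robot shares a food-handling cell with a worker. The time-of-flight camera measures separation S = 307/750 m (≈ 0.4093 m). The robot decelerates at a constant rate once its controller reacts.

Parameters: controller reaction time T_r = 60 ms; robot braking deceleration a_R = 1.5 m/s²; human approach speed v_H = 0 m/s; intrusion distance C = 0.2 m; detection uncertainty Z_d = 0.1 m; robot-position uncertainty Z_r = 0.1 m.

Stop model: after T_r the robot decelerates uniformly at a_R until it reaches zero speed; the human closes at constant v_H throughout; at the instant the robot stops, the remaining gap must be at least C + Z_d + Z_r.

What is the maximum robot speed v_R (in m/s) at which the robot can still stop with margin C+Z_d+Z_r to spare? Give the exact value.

at the boundary: (1/3)·v² + (3/50)·v + (-7/750) = 0
  disc = (3/50)² − 4·(1/3)·(-7/750) = 361/22500 ; √disc = 19/150
  v_R = (−(3/50) + 19/150) / (2·(1/3)) = 1/10 m/s
check:
braking lasts T_s = (1/10)/(3/2) = 0.0667 s
reaction-phase robot travel = 0.1000·0.0600 = 0.0060 m
robot under decel: 0.1000²/(2·1.5000) = 0.0033 m
human closes 0.0000·0.1267 = 0.0000 m
C+Z_d+Z_r = 0.2000+0.1000+0.1000 = 0.4000 m
sum ≈ 0.0060+0.0033+0.0000+0.4000 ≈ 0.4093 m = S ✓

v_R_max = 1/10 m/s = 0.1000 m/s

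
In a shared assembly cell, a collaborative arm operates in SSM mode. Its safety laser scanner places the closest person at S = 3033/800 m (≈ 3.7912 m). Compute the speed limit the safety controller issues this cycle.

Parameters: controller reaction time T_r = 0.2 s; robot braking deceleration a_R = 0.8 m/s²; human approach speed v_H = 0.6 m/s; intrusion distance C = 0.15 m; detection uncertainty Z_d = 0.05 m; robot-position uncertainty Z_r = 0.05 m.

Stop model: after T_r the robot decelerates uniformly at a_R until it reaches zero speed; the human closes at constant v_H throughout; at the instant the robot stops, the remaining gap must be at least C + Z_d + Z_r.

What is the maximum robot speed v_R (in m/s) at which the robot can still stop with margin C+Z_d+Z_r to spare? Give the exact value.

v_R_max = 17/10 m/s = 1.7000 m/s

at the boundary: (5/8)·v² + (19/20)·v + (-2737/800) = 0
  disc = (19/20)² − 4·(5/8)·(-2737/800) = 15129/1600 ; √disc = 123/40
  v_R = (−(19/20) + 123/40) / (2·(5/8)) = 17/10 m/s
check:
braking lasts T_s = (17/10)/(4/5) = 2.1250 s
robot covers v_R·T_r = 1.7000·0.2000 = 0.3400 m before braking
robot under decel: 1.7000²/(2·0.8000) = 1.8062 m
human closes 0.6000·2.3250 = 1.3950 m
margins: 0.1500+0.0500+0.0500 = 0.2500 m
sum ≈ 0.3400+1.8062+1.3950+0.2500 ≈ 3.7912 m = S ✓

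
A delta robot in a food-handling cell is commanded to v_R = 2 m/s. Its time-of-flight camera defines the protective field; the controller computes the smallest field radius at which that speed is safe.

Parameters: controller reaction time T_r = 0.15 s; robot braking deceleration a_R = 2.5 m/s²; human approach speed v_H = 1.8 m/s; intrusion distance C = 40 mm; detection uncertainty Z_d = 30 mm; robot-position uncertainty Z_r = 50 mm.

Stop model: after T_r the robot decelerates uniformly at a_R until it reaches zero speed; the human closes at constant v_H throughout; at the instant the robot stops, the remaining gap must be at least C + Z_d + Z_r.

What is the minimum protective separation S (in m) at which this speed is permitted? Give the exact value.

S_min = 293/100 m = 2.9300 m

braking lasts T_s = 2/(5/2) = 0.8000 s
reaction-phase robot travel = 2.0000·0.1500 = 0.3000 m
robot covers 2.0000·0.8000 − ½·2.5000·0.8000² = 0.8000 m while stopping
person approaches 1.8000·(0.1500+0.8000) = 1.7100 m
C+Z_d+Z_r = 0.0400+0.0300+0.0500 = 0.1200 m
S_min ≈ 0.3000+0.8000+1.7100+0.1200  ⇒  S_min = 293/100 m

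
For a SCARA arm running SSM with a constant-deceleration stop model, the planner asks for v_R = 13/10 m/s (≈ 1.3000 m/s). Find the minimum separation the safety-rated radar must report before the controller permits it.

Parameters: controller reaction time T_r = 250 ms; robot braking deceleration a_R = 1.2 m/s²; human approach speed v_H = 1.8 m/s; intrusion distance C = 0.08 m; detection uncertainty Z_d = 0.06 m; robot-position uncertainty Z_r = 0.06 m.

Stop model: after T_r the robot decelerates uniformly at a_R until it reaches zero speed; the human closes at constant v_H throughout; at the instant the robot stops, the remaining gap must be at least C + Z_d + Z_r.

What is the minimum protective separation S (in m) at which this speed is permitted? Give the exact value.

S_min = 871/240 m = 3.6292 m

stop time T_s = (13/10)/(6/5) = 1.0833 s
robot covers v_R·T_r = 1.3000·0.2500 = 0.3250 m before braking
robot covers 1.3000·1.0833 − ½·1.2000·1.0833² = 0.7042 m while stopping
human closes 1.8000·1.3333 = 2.4000 m
margins: 0.0800+0.0600+0.0600 = 0.2000 m
S_min ≈ 0.3250+0.7042+2.4000+0.2000  ⇒  S_min = 871/240 m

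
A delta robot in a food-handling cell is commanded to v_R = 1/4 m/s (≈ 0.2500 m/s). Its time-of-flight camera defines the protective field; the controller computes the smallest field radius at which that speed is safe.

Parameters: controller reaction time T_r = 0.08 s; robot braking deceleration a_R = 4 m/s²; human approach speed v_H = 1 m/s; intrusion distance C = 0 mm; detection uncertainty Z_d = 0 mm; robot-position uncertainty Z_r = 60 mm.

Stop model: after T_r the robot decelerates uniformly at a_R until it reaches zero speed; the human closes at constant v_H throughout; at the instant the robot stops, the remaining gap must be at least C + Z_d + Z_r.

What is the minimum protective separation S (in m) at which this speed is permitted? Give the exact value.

braking lasts T_s = (1/4)/4 = 0.0625 s
robot covers v_R·T_r = 0.2500·0.0800 = 0.0200 m before braking
braking distance = 0.2500²/(2·4.0000) = 0.0078 m
human closes 1.0000·0.1425 = 0.1425 m
margins: 0.0000+0.0000+0.0600 = 0.0600 m
S_min ≈ 0.0200+0.0078+0.1425+0.0600  ⇒  S_min = 737/3200 m

S_min = 737/3200 m = 0.2303 m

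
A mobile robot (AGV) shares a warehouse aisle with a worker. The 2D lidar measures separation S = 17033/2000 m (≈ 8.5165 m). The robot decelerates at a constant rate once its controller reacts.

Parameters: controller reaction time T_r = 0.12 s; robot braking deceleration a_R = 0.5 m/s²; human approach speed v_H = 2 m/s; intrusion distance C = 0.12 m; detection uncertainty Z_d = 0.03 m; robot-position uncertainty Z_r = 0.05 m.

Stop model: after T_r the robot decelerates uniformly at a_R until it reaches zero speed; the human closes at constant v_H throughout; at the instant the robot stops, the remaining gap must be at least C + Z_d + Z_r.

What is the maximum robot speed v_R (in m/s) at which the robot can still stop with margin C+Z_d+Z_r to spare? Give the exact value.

v_R_max = 29/20 m/s = 1.4500 m/s

at the boundary: (1)·v² + (103/25)·v + (-16153/2000) = 0
  disc = (103/25)² − 4·(1)·(-16153/2000) = 123201/2500 ; √disc = 351/50
  v_R = (−(103/25) + 351/50) / (2·(1)) = 29/20 m/s
check:
braking lasts T_s = (29/20)/(1/2) = 2.9000 s
robot in T_r: 1.4500·0.1200 = 0.1740 m
braking distance = 1.4500²/(2·0.5000) = 2.1025 m
human closes 2.0000·3.0200 = 6.0400 m
residual clearance needed = 0.1200+0.0300+0.0500 = 0.2000 m
sum ≈ 0.1740+2.1025+6.0400+0.2000 ≈ 8.5165 m = S ✓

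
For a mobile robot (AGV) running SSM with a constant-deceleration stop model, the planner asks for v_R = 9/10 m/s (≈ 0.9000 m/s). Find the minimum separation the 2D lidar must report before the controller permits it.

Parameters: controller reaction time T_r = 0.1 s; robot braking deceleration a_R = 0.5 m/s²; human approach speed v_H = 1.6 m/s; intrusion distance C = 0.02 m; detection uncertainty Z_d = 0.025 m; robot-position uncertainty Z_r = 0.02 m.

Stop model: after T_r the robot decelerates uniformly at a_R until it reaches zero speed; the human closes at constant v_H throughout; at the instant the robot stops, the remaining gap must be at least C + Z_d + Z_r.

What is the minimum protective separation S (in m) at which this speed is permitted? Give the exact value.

S_min = 801/200 m = 4.0050 m

braking lasts T_s = (9/10)/(1/2) = 1.8000 s
robot in T_r: 0.9000·0.1000 = 0.0900 m
braking distance = 0.9000²/(2·0.5000) = 0.8100 m
person approaches 1.6000·(0.1000+1.8000) = 3.0400 m
margins: 0.0200+0.0250+0.0200 = 0.0650 m
S_min ≈ 0.0900+0.8100+3.0400+0.0650  ⇒  S_min = 801/200 m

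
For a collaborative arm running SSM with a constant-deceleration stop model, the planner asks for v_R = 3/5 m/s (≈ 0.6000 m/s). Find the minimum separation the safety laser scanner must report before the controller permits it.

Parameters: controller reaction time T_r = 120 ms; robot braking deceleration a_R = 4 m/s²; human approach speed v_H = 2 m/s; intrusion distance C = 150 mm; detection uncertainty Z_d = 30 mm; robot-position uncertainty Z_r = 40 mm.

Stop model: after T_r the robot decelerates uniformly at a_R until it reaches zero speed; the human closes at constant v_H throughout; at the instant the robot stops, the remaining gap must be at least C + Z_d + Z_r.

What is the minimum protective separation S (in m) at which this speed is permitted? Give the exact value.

S_min = 877/1000 m = 0.8770 m

stop time T_s = (3/5)/4 = 0.1500 s
robot in T_r: 0.6000·0.1200 = 0.0720 m
robot under decel: 0.6000²/(2·4.0000) = 0.0450 m
person approaches 2.0000·(0.1200+0.1500) = 0.5400 m
residual clearance needed = 0.1500+0.0300+0.0400 = 0.2200 m
S_min ≈ 0.0720+0.0450+0.5400+0.2200  ⇒  S_min = 877/1000 m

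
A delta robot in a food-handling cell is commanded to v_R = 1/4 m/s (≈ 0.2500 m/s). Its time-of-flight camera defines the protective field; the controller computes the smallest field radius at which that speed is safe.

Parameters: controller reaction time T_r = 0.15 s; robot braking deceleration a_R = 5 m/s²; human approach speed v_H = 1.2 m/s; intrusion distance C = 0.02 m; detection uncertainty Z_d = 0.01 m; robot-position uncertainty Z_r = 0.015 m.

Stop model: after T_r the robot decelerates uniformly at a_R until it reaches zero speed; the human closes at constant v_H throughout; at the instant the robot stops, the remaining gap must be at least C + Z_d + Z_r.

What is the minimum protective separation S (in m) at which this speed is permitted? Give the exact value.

S_min = 263/800 m = 0.3287 m

T_s = v_R/a_R = (1/4)/5 = 0.0500 s
reaction-phase robot travel = 0.2500·0.1500 = 0.0375 m
braking distance = 0.2500²/(2·5.0000) = 0.0063 m
human over T_r+T_s: 1.2000·(0.1500+0.0500) = 0.2400 m
C+Z_d+Z_r = 0.0200+0.0100+0.0150 = 0.0450 m
S_min ≈ 0.0375+0.0063+0.2400+0.0450  ⇒  S_min = 263/800 m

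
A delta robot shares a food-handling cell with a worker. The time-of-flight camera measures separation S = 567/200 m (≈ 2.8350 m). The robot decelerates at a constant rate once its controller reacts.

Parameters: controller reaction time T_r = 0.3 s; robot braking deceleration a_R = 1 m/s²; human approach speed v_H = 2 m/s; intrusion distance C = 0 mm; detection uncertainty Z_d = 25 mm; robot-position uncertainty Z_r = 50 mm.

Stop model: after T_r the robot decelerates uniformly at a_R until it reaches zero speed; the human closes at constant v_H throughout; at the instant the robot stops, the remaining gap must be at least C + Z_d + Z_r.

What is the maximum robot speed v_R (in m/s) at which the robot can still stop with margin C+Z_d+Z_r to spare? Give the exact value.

collect terms ⇒ (1/2)·v_R² + (23/10)·v_R + (-54/25) = 0
  disc = (23/10)² − 4·(1/2)·(-54/25) = 961/100 ; √disc = 31/10
  v_R = (−(23/10) + 31/10) / (2·(1/2)) = 4/5 m/s
check:
stop time T_s = (4/5)/1 = 0.8000 s
robot in T_r: 0.8000·0.3000 = 0.2400 m
braking distance = 0.8000²/(2·1.0000) = 0.3200 m
human over T_r+T_s: 2.0000·(0.3000+0.8000) = 2.2000 m
C+Z_d+Z_r = 0.0000+0.0250+0.0500 = 0.0750 m
sum ≈ 0.2400+0.3200+2.2000+0.0750 ≈ 2.8350 m = S ✓

v_R_max = 4/5 m/s = 0.8000 m/s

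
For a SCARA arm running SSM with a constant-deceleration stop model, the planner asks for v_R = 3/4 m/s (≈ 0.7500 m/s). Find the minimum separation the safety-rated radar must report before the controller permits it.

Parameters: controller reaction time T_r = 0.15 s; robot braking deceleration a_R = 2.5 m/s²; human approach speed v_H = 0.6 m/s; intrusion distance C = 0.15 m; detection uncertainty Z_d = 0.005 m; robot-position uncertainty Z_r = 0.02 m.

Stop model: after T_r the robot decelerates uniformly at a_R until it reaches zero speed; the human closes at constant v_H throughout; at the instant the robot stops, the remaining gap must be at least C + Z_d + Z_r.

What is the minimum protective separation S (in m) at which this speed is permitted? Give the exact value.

braking lasts T_s = (3/4)/(5/2) = 0.3000 s
robot covers v_R·T_r = 0.7500·0.1500 = 0.1125 m before braking
robot under decel: 0.7500²/(2·2.5000) = 0.1125 m
human closes 0.6000·0.4500 = 0.2700 m
residual clearance needed = 0.1500+0.0050+0.0200 = 0.1750 m
S_min ≈ 0.1125+0.1125+0.2700+0.1750  ⇒  S_min = 67/100 m

S_min = 67/100 m = 0.6700 m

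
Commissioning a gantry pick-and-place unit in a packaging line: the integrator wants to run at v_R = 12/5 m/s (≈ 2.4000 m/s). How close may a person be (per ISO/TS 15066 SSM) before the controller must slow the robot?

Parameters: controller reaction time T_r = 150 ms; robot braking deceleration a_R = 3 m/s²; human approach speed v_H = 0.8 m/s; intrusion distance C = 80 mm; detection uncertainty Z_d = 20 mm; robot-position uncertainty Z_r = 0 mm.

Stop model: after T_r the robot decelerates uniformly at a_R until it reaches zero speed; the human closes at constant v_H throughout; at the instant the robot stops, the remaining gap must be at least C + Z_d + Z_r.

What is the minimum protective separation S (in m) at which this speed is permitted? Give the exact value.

S_min = 109/50 m = 2.1800 m

braking lasts T_s = (12/5)/3 = 0.8000 s
robot covers v_R·T_r = 2.4000·0.1500 = 0.3600 m before braking
robot covers 2.4000·0.8000 − ½·3.0000·0.8000² = 0.9600 m while stopping
human closes 0.8000·0.9500 = 0.7600 m
margins: 0.0800+0.0200+0.0000 = 0.1000 m
S_min ≈ 0.3600+0.9600+0.7600+0.1000  ⇒  S_min = 109/50 m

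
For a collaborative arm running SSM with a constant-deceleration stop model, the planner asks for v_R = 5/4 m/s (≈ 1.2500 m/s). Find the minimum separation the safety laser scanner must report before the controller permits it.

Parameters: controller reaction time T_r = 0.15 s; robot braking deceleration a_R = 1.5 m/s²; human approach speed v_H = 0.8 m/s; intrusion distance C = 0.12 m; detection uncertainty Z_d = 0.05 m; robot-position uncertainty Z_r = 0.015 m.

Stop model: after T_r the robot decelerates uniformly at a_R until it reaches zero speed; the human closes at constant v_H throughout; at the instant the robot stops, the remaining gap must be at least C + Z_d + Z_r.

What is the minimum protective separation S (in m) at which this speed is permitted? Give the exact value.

T_s = v_R/a_R = (5/4)/(3/2) = 0.8333 s
reaction-phase robot travel = 1.2500·0.1500 = 0.1875 m
braking distance = 1.2500²/(2·1.5000) = 0.5208 m
person approaches 0.8000·(0.1500+0.8333) = 0.7867 m
C+Z_d+Z_r = 0.1200+0.0500+0.0150 = 0.1850 m
S_min ≈ 0.1875+0.5208+0.7867+0.1850  ⇒  S_min = 42/25 m

S_min = 42/25 m = 1.6800 m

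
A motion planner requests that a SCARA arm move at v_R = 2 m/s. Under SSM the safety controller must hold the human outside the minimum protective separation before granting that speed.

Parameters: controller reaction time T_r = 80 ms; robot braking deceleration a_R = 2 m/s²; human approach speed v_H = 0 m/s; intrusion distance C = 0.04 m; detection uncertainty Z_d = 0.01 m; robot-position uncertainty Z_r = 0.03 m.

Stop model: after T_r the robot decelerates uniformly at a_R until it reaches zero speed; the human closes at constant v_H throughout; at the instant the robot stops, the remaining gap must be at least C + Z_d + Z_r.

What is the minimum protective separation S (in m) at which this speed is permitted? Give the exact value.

T_s = v_R/a_R = 2/2 = 1.0000 s
robot covers v_R·T_r = 2.0000·0.0800 = 0.1600 m before braking
robot under decel: 2.0000²/(2·2.0000) = 1.0000 m
person approaches 0.0000·(0.0800+1.0000) = 0.0000 m
residual clearance needed = 0.0400+0.0100+0.0300 = 0.0800 m
S_min ≈ 0.1600+1.0000+0.0000+0.0800  ⇒  S_min = 31/25 m

S_min = 31/25 m = 1.2400 m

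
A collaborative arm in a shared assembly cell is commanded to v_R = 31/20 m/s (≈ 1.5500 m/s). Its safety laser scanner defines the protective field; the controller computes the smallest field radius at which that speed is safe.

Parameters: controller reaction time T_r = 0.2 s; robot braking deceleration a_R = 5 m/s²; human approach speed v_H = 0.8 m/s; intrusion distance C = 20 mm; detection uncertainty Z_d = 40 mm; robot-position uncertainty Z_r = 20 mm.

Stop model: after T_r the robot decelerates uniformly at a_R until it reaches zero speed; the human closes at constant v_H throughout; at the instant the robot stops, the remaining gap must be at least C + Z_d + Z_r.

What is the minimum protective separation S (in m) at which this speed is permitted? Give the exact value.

S_min = 4153/4000 m = 1.0382 m

stop time T_s = (31/20)/5 = 0.3100 s
reaction-phase robot travel = 1.5500·0.2000 = 0.3100 m
robot under decel: 1.5500²/(2·5.0000) = 0.2402 m
human closes 0.8000·0.5100 = 0.4080 m
C+Z_d+Z_r = 0.0200+0.0400+0.0200 = 0.0800 m
S_min ≈ 0.3100+0.2402+0.4080+0.0800  ⇒  S_min = 4153/4000 m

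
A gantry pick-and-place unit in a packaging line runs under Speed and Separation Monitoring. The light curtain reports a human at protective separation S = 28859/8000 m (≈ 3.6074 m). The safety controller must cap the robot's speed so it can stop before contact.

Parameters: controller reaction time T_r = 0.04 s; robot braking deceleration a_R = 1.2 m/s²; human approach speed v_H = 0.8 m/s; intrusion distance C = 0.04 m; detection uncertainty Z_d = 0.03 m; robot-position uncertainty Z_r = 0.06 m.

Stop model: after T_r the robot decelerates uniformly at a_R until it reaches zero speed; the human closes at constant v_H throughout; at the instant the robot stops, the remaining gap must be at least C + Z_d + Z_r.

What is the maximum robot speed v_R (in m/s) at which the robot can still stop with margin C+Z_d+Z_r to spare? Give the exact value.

v_R_max = 43/20 m/s = 2.1500 m/s

at the boundary: (5/12)·v² + (53/75)·v + (-27563/8000) = 0
  disc = (53/75)² − 4·(5/12)·(-27563/8000) = 2247001/360000 ; √disc = 1499/600
  v_R = (−(53/75) + 1499/600) / (2·(5/12)) = 43/20 m/s
check:
stop time T_s = (43/20)/(6/5) = 1.7917 s
robot in T_r: 2.1500·0.0400 = 0.0860 m
robot under decel: 2.1500²/(2·1.2000) = 1.9260 m
human over T_r+T_s: 0.8000·(0.0400+1.7917) = 1.4653 m
residual clearance needed = 0.0400+0.0300+0.0600 = 0.1300 m
sum ≈ 0.0860+1.9260+1.4653+0.1300 ≈ 3.6074 m = S ✓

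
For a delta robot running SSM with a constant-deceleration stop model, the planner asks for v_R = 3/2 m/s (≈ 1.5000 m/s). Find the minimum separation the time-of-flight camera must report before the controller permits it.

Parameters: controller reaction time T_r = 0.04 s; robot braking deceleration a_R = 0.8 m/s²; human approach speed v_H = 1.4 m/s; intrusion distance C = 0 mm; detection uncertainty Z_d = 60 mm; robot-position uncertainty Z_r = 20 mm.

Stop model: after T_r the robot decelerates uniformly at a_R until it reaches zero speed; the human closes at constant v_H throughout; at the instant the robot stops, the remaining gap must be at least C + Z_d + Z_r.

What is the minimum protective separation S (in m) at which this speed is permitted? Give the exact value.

S_min = 16909/4000 m = 4.2272 m

stop time T_s = (3/2)/(4/5) = 1.8750 s
robot covers v_R·T_r = 1.5000·0.0400 = 0.0600 m before braking
robot under decel: 1.5000²/(2·0.8000) = 1.4062 m
human over T_r+T_s: 1.4000·(0.0400+1.8750) = 2.6810 m
C+Z_d+Z_r = 0.0000+0.0600+0.0200 = 0.0800 m
S_min ≈ 0.0600+1.4062+2.6810+0.0800  ⇒  S_min = 16909/4000 m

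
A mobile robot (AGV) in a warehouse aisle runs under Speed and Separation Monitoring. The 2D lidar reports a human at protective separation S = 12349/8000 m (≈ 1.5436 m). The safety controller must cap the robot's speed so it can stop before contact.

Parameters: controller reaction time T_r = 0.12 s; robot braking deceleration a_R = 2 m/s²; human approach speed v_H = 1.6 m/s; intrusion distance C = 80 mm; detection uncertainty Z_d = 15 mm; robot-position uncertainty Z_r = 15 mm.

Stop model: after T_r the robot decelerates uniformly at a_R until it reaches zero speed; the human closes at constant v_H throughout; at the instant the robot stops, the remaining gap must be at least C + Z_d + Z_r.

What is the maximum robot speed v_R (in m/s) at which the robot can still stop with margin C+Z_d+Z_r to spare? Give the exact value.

collect terms ⇒ (1/4)·v_R² + (23/25)·v_R + (-9933/8000) = 0
  disc = (23/25)² − 4·(1/4)·(-9933/8000) = 83521/40000 ; √disc = 289/200
  v_R = (−(23/25) + 289/200) / (2·(1/4)) = 21/20 m/s
check:
stop time T_s = (21/20)/2 = 0.5250 s
reaction-phase robot travel = 1.0500·0.1200 = 0.1260 m
robot covers 1.0500·0.5250 − ½·2.0000·0.5250² = 0.2756 m while stopping
person approaches 1.6000·(0.1200+0.5250) = 1.0320 m
C+Z_d+Z_r = 0.0800+0.0150+0.0150 = 0.1100 m
sum ≈ 0.1260+0.2756+1.0320+0.1100 ≈ 1.5436 m = S ✓

v_R_max = 21/20 m/s = 1.0500 m/s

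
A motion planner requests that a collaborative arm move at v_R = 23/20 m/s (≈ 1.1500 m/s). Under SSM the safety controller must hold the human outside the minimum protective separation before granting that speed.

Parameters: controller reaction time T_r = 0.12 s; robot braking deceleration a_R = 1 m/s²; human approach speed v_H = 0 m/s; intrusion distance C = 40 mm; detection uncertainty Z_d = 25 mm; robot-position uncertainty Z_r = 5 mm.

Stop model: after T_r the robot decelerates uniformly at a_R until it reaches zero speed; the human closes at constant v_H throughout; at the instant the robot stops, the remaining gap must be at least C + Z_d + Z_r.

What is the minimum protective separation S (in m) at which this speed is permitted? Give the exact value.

S_min = 3477/4000 m = 0.8692 m

T_s = v_R/a_R = (23/20)/1 = 1.1500 s
reaction-phase robot travel = 1.1500·0.1200 = 0.1380 m
robot covers 1.1500·1.1500 − ½·1.0000·1.1500² = 0.6613 m while stopping
person approaches 0.0000·(0.1200+1.1500) = 0.0000 m
C+Z_d+Z_r = 0.0400+0.0250+0.0050 = 0.0700 m
S_min ≈ 0.1380+0.6613+0.0000+0.0700  ⇒  S_min = 3477/4000 m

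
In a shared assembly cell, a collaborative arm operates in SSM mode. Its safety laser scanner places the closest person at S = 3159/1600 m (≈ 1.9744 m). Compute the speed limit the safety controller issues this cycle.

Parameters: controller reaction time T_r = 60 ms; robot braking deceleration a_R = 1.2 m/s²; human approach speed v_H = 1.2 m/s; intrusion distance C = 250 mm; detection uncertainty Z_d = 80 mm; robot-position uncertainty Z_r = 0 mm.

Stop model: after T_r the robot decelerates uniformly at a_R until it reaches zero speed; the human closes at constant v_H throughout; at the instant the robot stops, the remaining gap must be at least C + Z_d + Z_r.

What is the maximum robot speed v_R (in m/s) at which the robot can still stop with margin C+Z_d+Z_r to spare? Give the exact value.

v_R_max = 21/20 m/s = 1.0500 m/s

quadratic (5/12)·v² + (53/50)·v + (-12579/8000) = 0
  disc = (53/50)² − 4·(5/12)·(-12579/8000) = 149769/40000 ; √disc = 387/200
  v_R = (−(53/50) + 387/200) / (2·(5/12)) = 21/20 m/s
check:
T_s = v_R/a_R = (21/20)/(6/5) = 0.8750 s
reaction-phase robot travel = 1.0500·0.0600 = 0.0630 m
braking distance = 1.0500²/(2·1.2000) = 0.4594 m
human over T_r+T_s: 1.2000·(0.0600+0.8750) = 1.1220 m
residual clearance needed = 0.2500+0.0800+0.0000 = 0.3300 m
sum ≈ 0.0630+0.4594+1.1220+0.3300 ≈ 1.9744 m = S ✓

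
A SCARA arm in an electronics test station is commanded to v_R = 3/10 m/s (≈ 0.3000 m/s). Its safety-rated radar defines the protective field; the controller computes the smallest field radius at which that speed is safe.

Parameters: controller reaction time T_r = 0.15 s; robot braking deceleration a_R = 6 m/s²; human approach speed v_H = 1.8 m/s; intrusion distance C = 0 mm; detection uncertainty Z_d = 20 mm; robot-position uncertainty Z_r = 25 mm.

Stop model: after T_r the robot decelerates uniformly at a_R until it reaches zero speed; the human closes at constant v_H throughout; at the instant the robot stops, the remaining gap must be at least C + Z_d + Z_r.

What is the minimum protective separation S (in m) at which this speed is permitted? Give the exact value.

S_min = 183/400 m = 0.4575 m

stop time T_s = (3/10)/6 = 0.0500 s
robot covers v_R·T_r = 0.3000·0.1500 = 0.0450 m before braking
robot covers 0.3000·0.0500 − ½·6.0000·0.0500² = 0.0075 m while stopping
human over T_r+T_s: 1.8000·(0.1500+0.0500) = 0.3600 m
residual clearance needed = 0.0000+0.0200+0.0250 = 0.0450 m
S_min ≈ 0.0450+0.0075+0.3600+0.0450  ⇒  S_min = 183/400 m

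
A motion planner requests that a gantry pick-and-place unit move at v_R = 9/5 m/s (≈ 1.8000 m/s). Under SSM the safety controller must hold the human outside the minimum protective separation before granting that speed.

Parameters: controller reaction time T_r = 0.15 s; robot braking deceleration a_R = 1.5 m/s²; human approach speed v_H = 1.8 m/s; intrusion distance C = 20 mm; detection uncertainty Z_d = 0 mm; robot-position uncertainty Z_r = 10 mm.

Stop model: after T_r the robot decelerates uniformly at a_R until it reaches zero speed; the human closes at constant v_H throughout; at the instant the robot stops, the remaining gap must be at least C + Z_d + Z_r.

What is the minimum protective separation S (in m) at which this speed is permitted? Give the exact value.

S_min = 381/100 m = 3.8100 m

braking lasts T_s = (9/5)/(3/2) = 1.2000 s
robot in T_r: 1.8000·0.1500 = 0.2700 m
robot under decel: 1.8000²/(2·1.5000) = 1.0800 m
person approaches 1.8000·(0.1500+1.2000) = 2.4300 m
residual clearance needed = 0.0200+0.0000+0.0100 = 0.0300 m
S_min ≈ 0.2700+1.0800+2.4300+0.0300  ⇒  S_min = 381/100 m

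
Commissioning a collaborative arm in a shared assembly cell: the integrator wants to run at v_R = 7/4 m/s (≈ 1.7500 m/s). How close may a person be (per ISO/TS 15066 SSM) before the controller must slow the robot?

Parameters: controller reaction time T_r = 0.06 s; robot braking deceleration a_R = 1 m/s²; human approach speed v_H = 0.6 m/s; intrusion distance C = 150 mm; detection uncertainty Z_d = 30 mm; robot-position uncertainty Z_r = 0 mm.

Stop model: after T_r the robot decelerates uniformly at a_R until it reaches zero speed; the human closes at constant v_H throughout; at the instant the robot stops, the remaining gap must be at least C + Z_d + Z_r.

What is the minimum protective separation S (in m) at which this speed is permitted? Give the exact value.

S_min = 11609/4000 m = 2.9022 m

stop time T_s = (7/4)/1 = 1.7500 s
robot in T_r: 1.7500·0.0600 = 0.1050 m
braking distance = 1.7500²/(2·1.0000) = 1.5312 m
person approaches 0.6000·(0.0600+1.7500) = 1.0860 m
residual clearance needed = 0.1500+0.0300+0.0000 = 0.1800 m
S_min ≈ 0.1050+1.5312+1.0860+0.1800  ⇒  S_min = 11609/4000 m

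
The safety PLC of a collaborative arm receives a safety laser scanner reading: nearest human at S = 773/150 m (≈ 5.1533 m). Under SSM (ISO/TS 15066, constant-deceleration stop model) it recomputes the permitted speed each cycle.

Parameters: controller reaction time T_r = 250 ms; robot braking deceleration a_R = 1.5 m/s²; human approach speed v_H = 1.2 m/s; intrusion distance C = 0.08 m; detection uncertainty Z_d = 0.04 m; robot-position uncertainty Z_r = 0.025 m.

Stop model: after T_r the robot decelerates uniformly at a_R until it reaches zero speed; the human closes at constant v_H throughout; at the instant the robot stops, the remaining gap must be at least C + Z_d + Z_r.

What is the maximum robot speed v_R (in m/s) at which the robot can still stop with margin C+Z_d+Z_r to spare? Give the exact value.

collect terms ⇒ (1/3)·v_R² + (21/20)·v_R + (-113/24) = 0
  disc = (21/20)² − 4·(1/3)·(-113/24) = 26569/3600 ; √disc = 163/60
  v_R = (−(21/20) + 163/60) / (2·(1/3)) = 5/2 m/s
check:
stop time T_s = (5/2)/(3/2) = 1.6667 s
robot in T_r: 2.5000·0.2500 = 0.6250 m
robot covers 2.5000·1.6667 − ½·1.5000·1.6667² = 2.0833 m while stopping
human closes 1.2000·1.9167 = 2.3000 m
margins: 0.0800+0.0400+0.0250 = 0.1450 m
sum ≈ 0.6250+2.0833+2.3000+0.1450 ≈ 5.1533 m = S ✓

v_R_max = 5/2 m/s = 2.5000 m/s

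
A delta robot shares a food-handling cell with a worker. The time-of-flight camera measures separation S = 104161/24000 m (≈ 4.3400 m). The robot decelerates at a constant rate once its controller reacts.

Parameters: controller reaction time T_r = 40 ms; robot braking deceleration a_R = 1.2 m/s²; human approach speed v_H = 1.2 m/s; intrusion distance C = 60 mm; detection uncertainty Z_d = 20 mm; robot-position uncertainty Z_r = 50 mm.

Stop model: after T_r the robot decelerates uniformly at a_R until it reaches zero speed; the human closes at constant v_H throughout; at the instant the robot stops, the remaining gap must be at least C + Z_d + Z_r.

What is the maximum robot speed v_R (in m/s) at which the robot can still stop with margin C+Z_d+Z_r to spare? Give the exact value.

v_R_max = 43/20 m/s = 2.1500 m/s

collect terms ⇒ (5/12)·v_R² + (26/25)·v_R + (-99889/24000) = 0
  disc = (26/25)² − 4·(5/12)·(-99889/24000) = 2886601/360000 ; √disc = 1699/600
  v_R = (−(26/25) + 1699/600) / (2·(5/12)) = 43/20 m/s
check:
braking lasts T_s = (43/20)/(6/5) = 1.7917 s
robot covers v_R·T_r = 2.1500·0.0400 = 0.0860 m before braking
braking distance = 2.1500²/(2·1.2000) = 1.9260 m
person approaches 1.2000·(0.0400+1.7917) = 2.1980 m
margins: 0.0600+0.0200+0.0500 = 0.1300 m
sum ≈ 0.0860+1.9260+2.1980+0.1300 ≈ 4.3400 m = S ✓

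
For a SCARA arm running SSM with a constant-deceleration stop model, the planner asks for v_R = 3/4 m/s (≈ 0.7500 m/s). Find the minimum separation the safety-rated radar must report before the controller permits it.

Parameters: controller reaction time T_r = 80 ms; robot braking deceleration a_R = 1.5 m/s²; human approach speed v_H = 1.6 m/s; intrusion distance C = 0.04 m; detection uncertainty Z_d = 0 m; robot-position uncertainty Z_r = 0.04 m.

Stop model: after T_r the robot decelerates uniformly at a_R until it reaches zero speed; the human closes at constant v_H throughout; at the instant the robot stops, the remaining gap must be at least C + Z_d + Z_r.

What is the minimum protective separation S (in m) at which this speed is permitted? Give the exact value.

S_min = 2511/2000 m = 1.2555 m

braking lasts T_s = (3/4)/(3/2) = 0.5000 s
reaction-phase robot travel = 0.7500·0.0800 = 0.0600 m
braking distance = 0.7500²/(2·1.5000) = 0.1875 m
person approaches 1.6000·(0.0800+0.5000) = 0.9280 m
margins: 0.0400+0.0000+0.0400 = 0.0800 m
S_min ≈ 0.0600+0.1875+0.9280+0.0800  ⇒  S_min = 2511/2000 m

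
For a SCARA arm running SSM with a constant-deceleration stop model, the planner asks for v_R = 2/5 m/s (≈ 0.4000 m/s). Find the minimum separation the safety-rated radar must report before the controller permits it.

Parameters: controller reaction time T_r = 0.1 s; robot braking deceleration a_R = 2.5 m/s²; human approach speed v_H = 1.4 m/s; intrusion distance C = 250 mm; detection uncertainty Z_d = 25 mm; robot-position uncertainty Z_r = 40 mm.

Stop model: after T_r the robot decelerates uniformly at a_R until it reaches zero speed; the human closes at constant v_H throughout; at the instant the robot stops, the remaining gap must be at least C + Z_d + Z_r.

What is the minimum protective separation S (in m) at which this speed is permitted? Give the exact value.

S_min = 751/1000 m = 0.7510 m

T_s = v_R/a_R = (2/5)/(5/2) = 0.1600 s
robot in T_r: 0.4000·0.1000 = 0.0400 m
robot under decel: 0.4000²/(2·2.5000) = 0.0320 m
human over T_r+T_s: 1.4000·(0.1000+0.1600) = 0.3640 m
margins: 0.2500+0.0250+0.0400 = 0.3150 m
S_min ≈ 0.0400+0.0320+0.3640+0.3150  ⇒  S_min = 751/1000 m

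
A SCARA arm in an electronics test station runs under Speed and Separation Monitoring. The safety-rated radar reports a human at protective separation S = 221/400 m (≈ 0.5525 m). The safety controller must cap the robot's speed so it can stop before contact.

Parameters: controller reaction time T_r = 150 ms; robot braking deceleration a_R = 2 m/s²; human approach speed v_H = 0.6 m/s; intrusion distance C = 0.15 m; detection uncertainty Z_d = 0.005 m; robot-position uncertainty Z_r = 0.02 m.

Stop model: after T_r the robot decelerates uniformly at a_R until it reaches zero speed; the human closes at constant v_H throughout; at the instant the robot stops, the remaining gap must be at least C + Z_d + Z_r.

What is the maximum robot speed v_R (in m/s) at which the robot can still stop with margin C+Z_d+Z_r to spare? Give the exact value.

v_R_max = 1/2 m/s = 0.5000 m/s

quadratic (1/4)·v² + (9/20)·v + (-23/80) = 0
  disc = (9/20)² − 4·(1/4)·(-23/80) = 49/100 ; √disc = 7/10
  v_R = (−(9/20) + 7/10) / (2·(1/4)) = 1/2 m/s
check:
braking lasts T_s = (1/2)/2 = 0.2500 s
reaction-phase robot travel = 0.5000·0.1500 = 0.0750 m
robot under decel: 0.5000²/(2·2.0000) = 0.0625 m
human closes 0.6000·0.4000 = 0.2400 m
margins: 0.1500+0.0050+0.0200 = 0.1750 m
sum ≈ 0.0750+0.0625+0.2400+0.1750 ≈ 0.5525 m = S ✓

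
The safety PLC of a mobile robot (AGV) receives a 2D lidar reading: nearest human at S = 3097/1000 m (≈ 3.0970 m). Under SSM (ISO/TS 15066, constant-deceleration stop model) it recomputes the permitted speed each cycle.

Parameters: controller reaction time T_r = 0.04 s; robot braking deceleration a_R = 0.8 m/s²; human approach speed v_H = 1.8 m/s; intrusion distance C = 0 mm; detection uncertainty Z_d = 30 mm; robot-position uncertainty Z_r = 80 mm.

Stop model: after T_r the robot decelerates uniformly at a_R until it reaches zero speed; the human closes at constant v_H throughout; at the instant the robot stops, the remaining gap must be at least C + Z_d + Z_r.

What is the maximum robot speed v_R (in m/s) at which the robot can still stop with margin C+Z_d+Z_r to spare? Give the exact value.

v_R_max = 1 m/s = 1.0000 m/s

quadratic (5/8)·v² + (229/100)·v + (-583/200) = 0
  disc = (229/100)² − 4·(5/8)·(-583/200) = 31329/2500 ; √disc = 177/50
  v_R = (−(229/100) + 177/50) / (2·(5/8)) = 1 m/s
check:
T_s = v_R/a_R = 1/(4/5) = 1.2500 s
robot in T_r: 1.0000·0.0400 = 0.0400 m
robot under decel: 1.0000²/(2·0.8000) = 0.6250 m
human over T_r+T_s: 1.8000·(0.0400+1.2500) = 2.3220 m
residual clearance needed = 0.0000+0.0300+0.0800 = 0.1100 m
sum ≈ 0.0400+0.6250+2.3220+0.1100 ≈ 3.0970 m = S ✓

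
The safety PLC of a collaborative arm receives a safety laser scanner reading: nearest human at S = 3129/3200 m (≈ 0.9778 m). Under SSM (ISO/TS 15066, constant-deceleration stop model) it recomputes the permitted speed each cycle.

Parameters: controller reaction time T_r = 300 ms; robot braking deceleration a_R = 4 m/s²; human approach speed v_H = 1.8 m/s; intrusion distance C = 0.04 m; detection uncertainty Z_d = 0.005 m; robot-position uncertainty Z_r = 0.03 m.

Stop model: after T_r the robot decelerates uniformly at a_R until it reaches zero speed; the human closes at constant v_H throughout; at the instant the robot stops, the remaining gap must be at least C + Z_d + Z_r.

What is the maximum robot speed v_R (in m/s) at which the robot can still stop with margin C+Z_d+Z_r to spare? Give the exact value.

at the boundary: (1/8)·v² + (3/4)·v + (-1161/3200) = 0
  disc = (3/4)² − 4·(1/8)·(-1161/3200) = 4761/6400 ; √disc = 69/80
  v_R = (−(3/4) + 69/80) / (2·(1/8)) = 9/20 m/s
check:
stop time T_s = (9/20)/4 = 0.1125 s
robot in T_r: 0.4500·0.3000 = 0.1350 m
braking distance = 0.4500²/(2·4.0000) = 0.0253 m
human over T_r+T_s: 1.8000·(0.3000+0.1125) = 0.7425 m
margins: 0.0400+0.0050+0.0300 = 0.0750 m
sum ≈ 0.1350+0.0253+0.7425+0.0750 ≈ 0.9778 m = S ✓

v_R_max = 9/20 m/s = 0.4500 m/s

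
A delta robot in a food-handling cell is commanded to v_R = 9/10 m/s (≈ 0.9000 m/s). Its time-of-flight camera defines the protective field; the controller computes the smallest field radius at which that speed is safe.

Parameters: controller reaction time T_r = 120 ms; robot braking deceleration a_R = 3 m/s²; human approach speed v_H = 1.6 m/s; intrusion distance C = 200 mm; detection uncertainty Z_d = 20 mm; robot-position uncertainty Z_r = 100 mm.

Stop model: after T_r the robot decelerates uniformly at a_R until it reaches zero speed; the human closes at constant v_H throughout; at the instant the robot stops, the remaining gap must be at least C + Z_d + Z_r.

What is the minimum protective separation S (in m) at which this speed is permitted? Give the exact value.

T_s = v_R/a_R = (9/10)/3 = 0.3000 s
robot in T_r: 0.9000·0.1200 = 0.1080 m
braking distance = 0.9000²/(2·3.0000) = 0.1350 m
human closes 1.6000·0.4200 = 0.6720 m
C+Z_d+Z_r = 0.2000+0.0200+0.1000 = 0.3200 m
S_min ≈ 0.1080+0.1350+0.6720+0.3200  ⇒  S_min = 247/200 m

S_min = 247/200 m = 1.2350 m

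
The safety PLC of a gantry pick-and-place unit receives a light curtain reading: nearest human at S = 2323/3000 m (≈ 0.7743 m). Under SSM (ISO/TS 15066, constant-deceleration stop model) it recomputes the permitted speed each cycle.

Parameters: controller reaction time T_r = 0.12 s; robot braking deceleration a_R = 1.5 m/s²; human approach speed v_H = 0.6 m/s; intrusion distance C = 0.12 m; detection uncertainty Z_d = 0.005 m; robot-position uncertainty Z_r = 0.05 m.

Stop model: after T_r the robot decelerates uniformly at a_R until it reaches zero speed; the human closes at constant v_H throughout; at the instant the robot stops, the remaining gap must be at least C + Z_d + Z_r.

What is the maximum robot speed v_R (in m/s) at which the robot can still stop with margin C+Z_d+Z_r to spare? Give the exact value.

v_R_max = 7/10 m/s = 0.7000 m/s

quadratic (1/3)·v² + (13/25)·v + (-791/1500) = 0
  disc = (13/25)² − 4·(1/3)·(-791/1500) = 5476/5625 ; √disc = 74/75
  v_R = (−(13/25) + 74/75) / (2·(1/3)) = 7/10 m/s
check:
stop time T_s = (7/10)/(3/2) = 0.4667 s
robot in T_r: 0.7000·0.1200 = 0.0840 m
robot covers 0.7000·0.4667 − ½·1.5000·0.4667² = 0.1633 m while stopping
human closes 0.6000·0.5867 = 0.3520 m
C+Z_d+Z_r = 0.1200+0.0050+0.0500 = 0.1750 m
sum ≈ 0.0840+0.1633+0.3520+0.1750 ≈ 0.7743 m = S ✓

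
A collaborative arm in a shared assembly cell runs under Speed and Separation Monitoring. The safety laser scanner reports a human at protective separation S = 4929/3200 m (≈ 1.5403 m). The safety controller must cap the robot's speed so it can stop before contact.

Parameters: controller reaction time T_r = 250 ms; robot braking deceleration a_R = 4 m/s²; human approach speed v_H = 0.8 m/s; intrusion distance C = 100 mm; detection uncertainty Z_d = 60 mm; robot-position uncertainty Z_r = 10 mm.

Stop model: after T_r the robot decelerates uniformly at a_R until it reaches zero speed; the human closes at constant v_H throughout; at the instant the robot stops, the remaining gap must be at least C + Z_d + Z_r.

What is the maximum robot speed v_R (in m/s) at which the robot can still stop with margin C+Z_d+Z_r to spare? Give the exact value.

v_R_max = 7/4 m/s = 1.7500 m/s

at the boundary: (1/8)·v² + (9/20)·v + (-749/640) = 0
  disc = (9/20)² − 4·(1/8)·(-749/640) = 5041/6400 ; √disc = 71/80
  v_R = (−(9/20) + 71/80) / (2·(1/8)) = 7/4 m/s
check:
stop time T_s = (7/4)/4 = 0.4375 s
robot covers v_R·T_r = 1.7500·0.2500 = 0.4375 m before braking
robot under decel: 1.7500²/(2·4.0000) = 0.3828 m
person approaches 0.8000·(0.2500+0.4375) = 0.5500 m
C+Z_d+Z_r = 0.1000+0.0600+0.0100 = 0.1700 m
sum ≈ 0.4375+0.3828+0.5500+0.1700 ≈ 1.5403 m = S ✓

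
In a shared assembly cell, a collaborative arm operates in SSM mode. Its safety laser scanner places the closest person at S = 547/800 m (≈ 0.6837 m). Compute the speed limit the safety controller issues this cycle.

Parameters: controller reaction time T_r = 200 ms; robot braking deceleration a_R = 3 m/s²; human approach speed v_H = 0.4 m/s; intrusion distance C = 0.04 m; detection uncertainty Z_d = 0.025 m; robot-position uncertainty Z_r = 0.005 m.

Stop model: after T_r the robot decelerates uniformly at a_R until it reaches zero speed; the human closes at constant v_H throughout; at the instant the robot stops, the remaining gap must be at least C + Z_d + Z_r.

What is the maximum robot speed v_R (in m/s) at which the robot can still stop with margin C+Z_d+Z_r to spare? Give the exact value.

v_R_max = 21/20 m/s = 1.0500 m/s

at the boundary: (1/6)·v² + (1/3)·v + (-427/800) = 0
  disc = (1/3)² − 4·(1/6)·(-427/800) = 1681/3600 ; √disc = 41/60
  v_R = (−(1/3) + 41/60) / (2·(1/6)) = 21/20 m/s
check:
stop time T_s = (21/20)/3 = 0.3500 s
reaction-phase robot travel = 1.0500·0.2000 = 0.2100 m
robot under decel: 1.0500²/(2·3.0000) = 0.1837 m
human over T_r+T_s: 0.4000·(0.2000+0.3500) = 0.2200 m
C+Z_d+Z_r = 0.0400+0.0250+0.0050 = 0.0700 m
sum ≈ 0.2100+0.1837+0.2200+0.0700 ≈ 0.6837 m = S ✓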